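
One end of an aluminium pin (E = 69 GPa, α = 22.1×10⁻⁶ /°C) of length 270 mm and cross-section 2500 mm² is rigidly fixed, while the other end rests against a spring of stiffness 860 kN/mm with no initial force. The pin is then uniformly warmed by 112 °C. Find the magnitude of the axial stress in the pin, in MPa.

If the spring were absent the pin would lengthen by αΔT L = 22.1×10⁻⁶ × 112 × 270 = 0.6683 mm.
With a force P in the spring, the elastic change of the pin is PL/(AE) and that of the spring is P/k; compatibility requires their sum to equal δ_free.
P [ L/(AE) + 1/k ] = δ_free → P [ 270/(2500×69×10³) + 1/(860×10³) ] = 0.6683.
P = 0.6683 / 2.728×10⁻⁶ = 245000 N.
σ = P/A = 245000/2500 = 97.99 MPa.

σ ≈ 98 MPa (compressive)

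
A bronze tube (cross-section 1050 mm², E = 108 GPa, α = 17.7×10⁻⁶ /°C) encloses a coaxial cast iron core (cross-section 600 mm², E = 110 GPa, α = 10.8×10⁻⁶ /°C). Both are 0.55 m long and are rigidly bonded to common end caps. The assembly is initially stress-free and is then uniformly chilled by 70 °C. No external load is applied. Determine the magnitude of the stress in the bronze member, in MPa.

σ ≈ 19.2 MPa (tensile)

Both members must finish at the same length. With the larger α, the bronze tends to over-contract; the plates restrain it, putting the bronze in tension and the cast iron in compression. With no external load the two internal forces are equal and opposite, magnitude P.
Compatibility of the two members (thermal + elastic change equal): (α₁ − α₂)ΔT = P·[1/(A₁E₁) + 1/(A₂E₂)].
|α₁ − α₂|·ΔT = 6.9×10⁻⁶ × 70 = 0.000483.
1/(A₁E₁) + 1/(A₂E₂) = 1/(1050×108×10³) + 1/(600×110×10³) = 2.397×10⁻⁸ N⁻¹.
P = 0.000483 / 2.397×10⁻⁸ = 20150 N = 20.15 kN.
σ_{bronze} = P/A₁ = 20150/1050 = 19.19 MPa, tensile.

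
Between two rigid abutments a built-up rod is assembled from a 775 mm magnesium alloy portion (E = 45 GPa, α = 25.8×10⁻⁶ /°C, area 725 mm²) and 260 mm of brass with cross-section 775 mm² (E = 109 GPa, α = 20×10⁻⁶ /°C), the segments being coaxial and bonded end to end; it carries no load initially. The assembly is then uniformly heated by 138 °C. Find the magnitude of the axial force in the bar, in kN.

P ≈ 130 kN (compressive)

If the supports were absent, the total length change would be Σ αᵢΔT Lᵢ = 25.8×10⁻⁶×138×775 + 20×10⁻⁶×138×260 = 3.477 mm.
Since the ends are fixed, an axial force P builds up, equal in every segment, with P · Σ Lᵢ/(AᵢEᵢ) = δ_free.
The series flexibility is Σ Lᵢ/(AᵢEᵢ) = 775/(725×45×10³) + 260/(775×109×10³) = 2.683×10⁻⁵ mm/N.
P = 3.477 / 2.683×10⁻⁵ = 129600 N = 129.6 kN, compressive.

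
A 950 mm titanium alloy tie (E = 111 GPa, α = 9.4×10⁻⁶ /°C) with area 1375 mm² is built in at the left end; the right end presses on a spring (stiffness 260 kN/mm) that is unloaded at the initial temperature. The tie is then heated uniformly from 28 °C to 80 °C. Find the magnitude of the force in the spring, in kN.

If the spring were absent the tie would lengthen by αΔT L = 9.4×10⁻⁶ × 52 × 950 = 0.4644 mm.
Let P be the compressive force at the spring. The tie shortens elastically by PL/(AE) and the spring compresses by P/k; together these equal δ_free.
So P = δ_free / [L/(AE) + 1/k] = 0.4644 / [ 950/(1375×111×10³) + 1/(260×10³) ].
P = 0.4644 / 1.007×10⁻⁵ = 46110 N.

P ≈ 46.1 kN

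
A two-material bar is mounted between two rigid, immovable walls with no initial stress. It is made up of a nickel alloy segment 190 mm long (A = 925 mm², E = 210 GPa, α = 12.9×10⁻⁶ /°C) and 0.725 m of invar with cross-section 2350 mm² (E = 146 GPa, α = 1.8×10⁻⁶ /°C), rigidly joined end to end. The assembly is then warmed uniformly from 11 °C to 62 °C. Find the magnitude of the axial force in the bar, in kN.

If the supports were absent, the total length change would be Σ αᵢΔT Lᵢ = 12.9×10⁻⁶×51×190 + 1.8×10⁻⁶×51×725 = 0.1916 mm.
The walls prevent any net length change, so an axial force P (same in every segment) develops. Compatibility: P · Σ Lᵢ/(AᵢEᵢ) = δ_free.
The series flexibility is Σ Lᵢ/(AᵢEᵢ) = 190/(925×210×10³) + 725/(2350×146×10³) = 3.091×10⁻⁶ mm/N.
P = 0.1916 / 3.091×10⁻⁶ = 61970 N = 61.97 kN, compressive.

P ≈ 62 kN (compressive)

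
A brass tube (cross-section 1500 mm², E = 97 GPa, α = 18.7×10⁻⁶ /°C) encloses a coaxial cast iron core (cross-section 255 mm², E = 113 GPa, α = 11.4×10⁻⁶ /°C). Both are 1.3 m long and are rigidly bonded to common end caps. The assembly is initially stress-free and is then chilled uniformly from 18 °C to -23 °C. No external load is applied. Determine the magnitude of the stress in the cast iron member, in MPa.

Both members must finish at the same length. With the larger α, the brass tends to over-contract; the plates restrain it, putting the brass in tension and the cast iron in compression. With no external load the two internal forces are equal and opposite, magnitude P.
Compatibility of the two members (thermal + elastic change equal): (α₁ − α₂)ΔT = P·[1/(A₁E₁) + 1/(A₂E₂)].
|α₁ − α₂|·ΔT = 7.3×10⁻⁶ × 41 = 0.0002993.
1/(A₁E₁) + 1/(A₂E₂) = 1/(1500×97×10³) + 1/(255×113×10³) = 4.158×10⁻⁸ N⁻¹.
So P = 0.0002993 / 4.158×10⁻⁸ = 7.199 kN.
σ_{cast iron} = P/A₂ = 7199/255 = 28.23 MPa, compressive.

σ ≈ 28.2 MPa (compressive)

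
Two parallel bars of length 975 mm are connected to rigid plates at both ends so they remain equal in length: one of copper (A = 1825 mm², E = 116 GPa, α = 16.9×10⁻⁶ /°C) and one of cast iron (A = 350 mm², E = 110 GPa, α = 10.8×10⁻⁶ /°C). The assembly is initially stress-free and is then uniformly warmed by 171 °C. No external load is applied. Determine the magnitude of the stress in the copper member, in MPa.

Both members must finish at the same length. With the larger α, the copper tends to over-expand; the plates restrain it, putting the copper in compression and the cast iron in tension. With no external load the two internal forces are equal and opposite, magnitude P.
Equating the net (thermal + elastic) strains gives |α₁ − α₂|·ΔT = P·[1/(A₁E₁) + 1/(A₂E₂)].
|α₁ − α₂|·ΔT = 6.1×10⁻⁶ × 171 = 0.001043.
1/(A₁E₁) + 1/(A₂E₂) = 1/(1825×116×10³) + 1/(350×110×10³) = 3.07×10⁻⁸ N⁻¹.
P = 0.001043 / 3.07×10⁻⁸ = 33980 N = 33.98 kN.
σ_{copper} = P/A₁ = 33980/1825 = 18.62 MPa, compressive.

σ ≈ 18.6 MPa (compressive)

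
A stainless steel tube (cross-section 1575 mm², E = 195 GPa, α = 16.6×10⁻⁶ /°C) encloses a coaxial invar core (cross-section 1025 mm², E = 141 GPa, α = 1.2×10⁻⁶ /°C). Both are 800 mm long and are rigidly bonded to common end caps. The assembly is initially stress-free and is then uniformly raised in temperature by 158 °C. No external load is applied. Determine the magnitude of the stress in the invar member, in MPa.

Equilibrium of a rigid end plate with no external load gives equal and opposite internal forces ±P in the two members. Since α_{stainless steel} > α_{invar}, heating drives the stainless steel into compression and the invar into tension.
Setting the final lengths equal and cancelling L: (α₁ − α₂)ΔT = P/(A₁E₁) + P/(A₂E₂).
|α₁ − α₂|·ΔT = 15.4×10⁻⁶ × 158 = 0.002433.
1/(A₁E₁) + 1/(A₂E₂) = 1/(1575×195×10³) + 1/(1025×141×10³) = 1.018×10⁻⁸ N⁻¹.
So P = 0.002433 / 1.018×10⁻⁸ = 239.1 kN.
σ_{invar} = P/A₂ = 239100/1025 = 233.3 MPa, tensile.

σ ≈ 233 MPa (tensile)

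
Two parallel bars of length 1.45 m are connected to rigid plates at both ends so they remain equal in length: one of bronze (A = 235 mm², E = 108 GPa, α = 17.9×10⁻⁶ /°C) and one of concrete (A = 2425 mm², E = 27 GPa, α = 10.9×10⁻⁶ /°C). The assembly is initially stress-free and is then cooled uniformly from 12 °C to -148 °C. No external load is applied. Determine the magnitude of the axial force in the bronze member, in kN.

P ≈ 20.5 kN (tensile in the bronze)

Both members must finish at the same length. With the larger α, the bronze tends to over-contract; the plates restrain it, putting the bronze in tension and the concrete in compression. With no external load the two internal forces are equal and opposite, magnitude P.
Setting the final lengths equal and cancelling L: (α₁ − α₂)ΔT = P/(A₁E₁) + P/(A₂E₂).
|α₁ − α₂|·ΔT = 7×10⁻⁶ × 160 = 0.00112.
1/(A₁E₁) + 1/(A₂E₂) = 1/(235×108×10³) + 1/(2425×27×10³) = 5.467×10⁻⁸ N⁻¹.
P = 0.00112 / 5.467×10⁻⁸ = 20490 N = 20.49 kN.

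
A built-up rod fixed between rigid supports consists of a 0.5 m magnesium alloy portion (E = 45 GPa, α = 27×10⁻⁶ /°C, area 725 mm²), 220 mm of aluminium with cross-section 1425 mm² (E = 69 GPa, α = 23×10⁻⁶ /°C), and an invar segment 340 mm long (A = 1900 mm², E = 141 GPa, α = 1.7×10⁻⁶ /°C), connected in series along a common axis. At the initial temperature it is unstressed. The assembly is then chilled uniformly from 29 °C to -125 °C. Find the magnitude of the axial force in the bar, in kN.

P ≈ 157 kN (tensile)

Free thermal contraction of the whole bar: Σ αᵢΔT Lᵢ = 27×10⁻⁶×154×500 + 23×10⁻⁶×154×220 + 1.7×10⁻⁶×154×340 = 2.947 mm.
The rigid supports impose zero overall length change; the single axial force P common to all segments must satisfy P Σ Lᵢ/(AᵢEᵢ) = δ_free.
The series flexibility is Σ Lᵢ/(AᵢEᵢ) = 500/(725×45×10³) + 220/(1425×69×10³) + 340/(1900×141×10³) = 1.883×10⁻⁵ mm/N.
So P = 2.947 / 1.883×10⁻⁵ = 156.5 kN, tensile.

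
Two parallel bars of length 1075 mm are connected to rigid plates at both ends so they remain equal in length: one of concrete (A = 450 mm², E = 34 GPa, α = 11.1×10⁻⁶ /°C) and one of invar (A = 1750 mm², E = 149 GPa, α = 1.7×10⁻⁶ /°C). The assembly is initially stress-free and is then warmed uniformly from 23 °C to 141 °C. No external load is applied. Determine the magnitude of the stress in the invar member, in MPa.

σ ≈ 9.16 MPa (tensile)

Both members must finish at the same length. With the larger α, the concrete tends to over-expand; the plates restrain it, putting the concrete in compression and the invar in tension. With no external load the two internal forces are equal and opposite, magnitude P.
Equating the net (thermal + elastic) strains gives |α₁ − α₂|·ΔT = P·[1/(A₁E₁) + 1/(A₂E₂)].
|α₁ − α₂|·ΔT = 9.4×10⁻⁶ × 118 = 0.001109.
1/(A₁E₁) + 1/(A₂E₂) = 1/(450×34×10³) + 1/(1750×149×10³) = 6.919×10⁻⁸ N⁻¹.
So P = 0.001109 / 6.919×10⁻⁸ = 16.03 kN.
σ_{invar} = P/A₂ = 16030/1750 = 9.16 MPa, tensile.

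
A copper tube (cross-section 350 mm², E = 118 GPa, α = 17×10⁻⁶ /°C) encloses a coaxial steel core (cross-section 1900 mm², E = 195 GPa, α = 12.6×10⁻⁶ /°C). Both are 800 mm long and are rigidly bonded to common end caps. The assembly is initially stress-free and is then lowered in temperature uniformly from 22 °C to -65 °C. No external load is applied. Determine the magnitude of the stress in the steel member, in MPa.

Equilibrium of a rigid end plate with no external load gives equal and opposite internal forces ±P in the two members. Since α_{copper} > α_{steel}, cooling drives the copper into tension and the steel into compression.
Setting the final lengths equal and cancelling L: (α₁ − α₂)ΔT = P/(A₁E₁) + P/(A₂E₂).
|α₁ − α₂|·ΔT = 4.4×10⁻⁶ × 87 = 0.0003828.
1/(A₁E₁) + 1/(A₂E₂) = 1/(350×118×10³) + 1/(1900×195×10³) = 2.691×10⁻⁸ N⁻¹.
P = 0.0003828 / 2.691×10⁻⁸ = 14220 N = 14.22 kN.
σ_{steel} = P/A₂ = 14220/1900 = 7.486 MPa, compressive.

σ ≈ 7.49 MPa (compressive)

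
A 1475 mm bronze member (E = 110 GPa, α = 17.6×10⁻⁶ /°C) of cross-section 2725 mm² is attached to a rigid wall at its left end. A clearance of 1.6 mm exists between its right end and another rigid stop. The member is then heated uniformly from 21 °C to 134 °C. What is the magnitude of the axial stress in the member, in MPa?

Free thermal elongation = αΔT L = 17.6×10⁻⁶ × 113 × 1475 = 2.933 mm.
After closing the 1.6 mm clearance, 2.933 − 1.6 = 1.333 mm of expansion remains to be suppressed by the wall.
That suppressed elongation corresponds to σ = E·Δ/L = 110×10³ × 1.333/1475 = 99.45 MPa.

σ ≈ 99.4 MPa (compressive)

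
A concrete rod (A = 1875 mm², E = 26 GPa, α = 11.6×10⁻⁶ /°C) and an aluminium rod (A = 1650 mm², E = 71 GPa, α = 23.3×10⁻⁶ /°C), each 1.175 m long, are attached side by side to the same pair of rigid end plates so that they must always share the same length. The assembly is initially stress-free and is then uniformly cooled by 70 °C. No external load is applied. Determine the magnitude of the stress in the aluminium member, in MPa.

σ ≈ 17.1 MPa (tensile)

Both members must finish at the same length. With the larger α, the aluminium tends to over-contract; the plates restrain it, putting the aluminium in tension and the concrete in compression. With no external load the two internal forces are equal and opposite, magnitude P.
Compatibility of the two members (thermal + elastic change equal): (α₁ − α₂)ΔT = P·[1/(A₁E₁) + 1/(A₂E₂)].
|α₁ − α₂|·ΔT = 11.7×10⁻⁶ × 70 = 0.000819.
1/(A₁E₁) + 1/(A₂E₂) = 1/(1875×26×10³) + 1/(1650×71×10³) = 2.905×10⁻⁸ N⁻¹.
So P = 0.000819 / 2.905×10⁻⁸ = 28.19 kN.
σ_{aluminium} = P/A₂ = 28190/1650 = 17.09 MPa, tensile.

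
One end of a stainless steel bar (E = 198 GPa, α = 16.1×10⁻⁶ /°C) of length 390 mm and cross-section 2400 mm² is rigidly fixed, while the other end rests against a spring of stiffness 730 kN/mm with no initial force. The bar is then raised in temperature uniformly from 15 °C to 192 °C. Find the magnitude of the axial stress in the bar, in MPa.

Free thermal expansion: δ_free = αΔT L = 16.1×10⁻⁶ × 177 × 390 = 1.111 mm.
Let P be the compressive force at the spring. The bar shortens elastically by PL/(AE) and the spring compresses by P/k; together these equal δ_free.
So P = δ_free / [L/(AE) + 1/k] = 1.111 / [ 390/(2400×198×10³) + 1/(730×10³) ].
P = 1.111 / 2.191×10⁻⁶ = 507300 N.
σ = P/A = 507300/2400 = 211.4 MPa.

σ ≈ 211 MPa (compressive)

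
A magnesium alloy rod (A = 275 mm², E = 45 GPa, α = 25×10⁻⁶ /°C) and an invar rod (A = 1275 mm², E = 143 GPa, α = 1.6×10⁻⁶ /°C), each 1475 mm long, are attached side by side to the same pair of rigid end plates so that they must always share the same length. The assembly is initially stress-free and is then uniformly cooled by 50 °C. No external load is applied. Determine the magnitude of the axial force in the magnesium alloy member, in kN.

Both members must finish at the same length. With the larger α, the magnesium alloy tends to over-contract; the plates restrain it, putting the magnesium alloy in tension and the invar in compression. With no external load the two internal forces are equal and opposite, magnitude P.
Equating the net (thermal + elastic) strains gives |α₁ − α₂|·ΔT = P·[1/(A₁E₁) + 1/(A₂E₂)].
|α₁ − α₂|·ΔT = 23.4×10⁻⁶ × 50 = 0.00117.
1/(A₁E₁) + 1/(A₂E₂) = 1/(275×45×10³) + 1/(1275×143×10³) = 8.629×10⁻⁸ N⁻¹.
So P = 0.00117 / 8.629×10⁻⁸ = 13.56 kN.

P ≈ 13.6 kN (tensile in the magnesium alloy)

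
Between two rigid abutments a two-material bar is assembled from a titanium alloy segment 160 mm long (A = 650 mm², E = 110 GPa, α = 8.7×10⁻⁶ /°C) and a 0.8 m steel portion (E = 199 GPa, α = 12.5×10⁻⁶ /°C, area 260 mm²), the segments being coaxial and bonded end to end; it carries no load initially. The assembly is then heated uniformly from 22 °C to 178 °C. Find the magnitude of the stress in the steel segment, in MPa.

σ ≈ 386 MPa (compressive)

Free thermal expansion of the whole bar: Σ αᵢΔT Lᵢ = 8.7×10⁻⁶×156×160 + 12.5×10⁻⁶×156×800 = 1.777 mm.
The rigid supports impose zero overall length change; the single axial force P common to all segments must satisfy P Σ Lᵢ/(AᵢEᵢ) = δ_free.
Σ Lᵢ/(AᵢEᵢ) = 160/(650×110×10³) + 800/(260×199×10³) = 1.77×10⁻⁵ mm/N.
P = 1.777 / 1.77×10⁻⁵ = 100400 N = 100.4 kN, compressive.
σ_{steel} = P / A = 100400 / 260 = 386.2 MPa.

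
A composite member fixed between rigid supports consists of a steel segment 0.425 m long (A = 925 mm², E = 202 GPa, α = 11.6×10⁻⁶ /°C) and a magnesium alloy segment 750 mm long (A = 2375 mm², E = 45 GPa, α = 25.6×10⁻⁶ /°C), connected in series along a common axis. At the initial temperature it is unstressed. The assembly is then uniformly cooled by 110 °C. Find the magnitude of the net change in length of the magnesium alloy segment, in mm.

|ΔL| ≈ 0.107 mm

Free thermal contraction of the whole bar: Σ αᵢΔT Lᵢ = 11.6×10⁻⁶×110×425 + 25.6×10⁻⁶×110×750 = 2.654 mm.
Since the ends are fixed, an axial force P builds up, equal in every segment, with P · Σ Lᵢ/(AᵢEᵢ) = δ_free.
Σ Lᵢ/(AᵢEᵢ) = 425/(925×202×10³) + 750/(2375×45×10³) = 9.292×10⁻⁶ mm/N.
Hence P = δ_free / Σ(L/AE) = 2.654/9.292×10⁻⁶ = 285.7 kN (tensile).
For the magnesium alloy segment, free thermal change = 25.6×10⁻⁶×110×750 = 2.112 mm and elastic change from P = 285700×750/(2375×45×10³) = 2.005 mm; these oppose, so the net change is 0.107 mm (segment shortens).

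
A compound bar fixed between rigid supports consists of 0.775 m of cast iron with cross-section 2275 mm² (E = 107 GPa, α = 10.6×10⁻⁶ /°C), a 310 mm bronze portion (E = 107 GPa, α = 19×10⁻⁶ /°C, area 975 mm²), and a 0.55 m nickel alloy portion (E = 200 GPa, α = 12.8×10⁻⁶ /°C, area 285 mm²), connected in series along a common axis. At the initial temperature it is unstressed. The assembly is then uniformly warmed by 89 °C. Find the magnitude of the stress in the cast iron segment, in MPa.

σ ≈ 52.3 MPa (compressive)

With the walls removed the bar would change length by δ_free = Σ αᵢΔT Lᵢ = 10.6×10⁻⁶×89×775 + 19×10⁻⁶×89×310 + 12.8×10⁻⁶×89×550 = 1.882 mm.
The walls prevent any net length change, so an axial force P (same in every segment) develops. Compatibility: P · Σ Lᵢ/(AᵢEᵢ) = δ_free.
Σ Lᵢ/(AᵢEᵢ) = 775/(2275×107×10³) + 310/(975×107×10³) + 550/(285×200×10³) = 1.58×10⁻⁵ mm/N.
Hence P = δ_free / Σ(L/AE) = 1.882/1.58×10⁻⁵ = 119.1 kN (compressive).
σ_{cast iron} = P / A = 119100 / 2275 = 52.34 MPa.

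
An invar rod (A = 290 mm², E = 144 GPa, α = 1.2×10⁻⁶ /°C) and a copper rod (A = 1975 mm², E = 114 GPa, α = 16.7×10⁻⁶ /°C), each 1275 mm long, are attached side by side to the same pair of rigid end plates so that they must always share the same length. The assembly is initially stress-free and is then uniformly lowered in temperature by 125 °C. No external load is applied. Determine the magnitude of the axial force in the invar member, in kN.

Both members must finish at the same length. With the larger α, the copper tends to over-contract; the plates restrain it, putting the copper in tension and the invar in compression. With no external load the two internal forces are equal and opposite, magnitude P.
Equating the net (thermal + elastic) strains gives |α₁ − α₂|·ΔT = P·[1/(A₁E₁) + 1/(A₂E₂)].
|α₁ − α₂|·ΔT = 15.5×10⁻⁶ × 125 = 0.001937.
1/(A₁E₁) + 1/(A₂E₂) = 1/(290×144×10³) + 1/(1975×114×10³) = 2.839×10⁻⁸ N⁻¹.
So P = 0.001937 / 2.839×10⁻⁸ = 68.25 kN.

P ≈ 68.3 kN (compressive in the invar)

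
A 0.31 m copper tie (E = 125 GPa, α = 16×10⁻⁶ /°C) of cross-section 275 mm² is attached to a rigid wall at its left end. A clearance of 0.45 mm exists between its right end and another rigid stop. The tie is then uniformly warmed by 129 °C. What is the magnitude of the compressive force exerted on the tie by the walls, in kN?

P ≈ 21.1 kN

If the wall were absent the tie would grow by αΔT L = 16×10⁻⁶ × 129 × 310 = 0.6398 mm.
The gap closes (δ_free > 0.45 mm) and the wall then resists a further 0.6398 − 0.45 = 0.1898 mm of expansion.
That suppressed elongation corresponds to σ = E·Δ/L = 125×10³ × 0.1898/310 = 76.55 MPa.
Force on the wall = σA = 76.55 × 275 mm² = 21.05 kN.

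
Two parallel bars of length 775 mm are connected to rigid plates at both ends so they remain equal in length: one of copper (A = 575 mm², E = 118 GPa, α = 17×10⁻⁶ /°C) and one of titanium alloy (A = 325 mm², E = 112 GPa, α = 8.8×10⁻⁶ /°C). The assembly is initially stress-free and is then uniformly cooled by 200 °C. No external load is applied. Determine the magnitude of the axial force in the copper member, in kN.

The copper has the larger α, so on cooling it would change length more than the titanium alloy if both were free. The rigid plates force a common final length, so the copper is put into tension and the titanium alloy into compression, with equal and opposite forces P (no external load).
Setting the final lengths equal and cancelling L: (α₁ − α₂)ΔT = P/(A₁E₁) + P/(A₂E₂).
|α₁ − α₂|·ΔT = 8.2×10⁻⁶ × 200 = 0.00164.
1/(A₁E₁) + 1/(A₂E₂) = 1/(575×118×10³) + 1/(325×112×10³) = 4.221×10⁻⁸ N⁻¹.
P = 0.00164 / 4.221×10⁻⁸ = 38850 N = 38.85 kN.

P ≈ 38.9 kN (tensile in the copper)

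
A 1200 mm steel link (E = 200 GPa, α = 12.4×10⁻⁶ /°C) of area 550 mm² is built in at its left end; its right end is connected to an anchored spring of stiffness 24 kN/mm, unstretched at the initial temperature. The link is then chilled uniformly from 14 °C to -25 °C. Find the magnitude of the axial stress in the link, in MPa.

σ ≈ 20.1 MPa (tensile)

If the spring were absent the link would shorten by αΔT L = 12.4×10⁻⁶ × 39 × 1200 = 0.5803 mm.
With a force P in the spring, the elastic change of the link is PL/(AE) and that of the spring is P/k; compatibility requires their sum to equal δ_free.
P [ L/(AE) + 1/k ] = δ_free → P [ 1200/(550×200×10³) + 1/(24×10³) ] = 0.5803.
P = 0.5803 / 5.258×10⁻⁵ = 11040 N.
σ = P/A = 11040/550 = 20.07 MPa.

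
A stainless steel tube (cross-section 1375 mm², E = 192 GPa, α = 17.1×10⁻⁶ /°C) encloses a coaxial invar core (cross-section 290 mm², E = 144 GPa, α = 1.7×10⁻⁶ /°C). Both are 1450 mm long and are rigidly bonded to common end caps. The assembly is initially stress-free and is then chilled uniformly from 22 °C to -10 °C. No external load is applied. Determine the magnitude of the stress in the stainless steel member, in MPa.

σ ≈ 12.9 MPa (tensile)

The stainless steel has the larger α, so on cooling it would change length more than the invar if both were free. The rigid plates force a common final length, so the stainless steel is put into tension and the invar into compression, with equal and opposite forces P (no external load).
Compatibility of the two members (thermal + elastic change equal): (α₁ − α₂)ΔT = P·[1/(A₁E₁) + 1/(A₂E₂)].
|α₁ − α₂|·ΔT = 15.4×10⁻⁶ × 32 = 0.0004928.
1/(A₁E₁) + 1/(A₂E₂) = 1/(1375×192×10³) + 1/(290×144×10³) = 2.773×10⁻⁸ N⁻¹.
So P = 0.0004928 / 2.773×10⁻⁸ = 17.77 kN.
σ_{stainless steel} = P/A₁ = 17770/1375 = 12.92 MPa, tensile.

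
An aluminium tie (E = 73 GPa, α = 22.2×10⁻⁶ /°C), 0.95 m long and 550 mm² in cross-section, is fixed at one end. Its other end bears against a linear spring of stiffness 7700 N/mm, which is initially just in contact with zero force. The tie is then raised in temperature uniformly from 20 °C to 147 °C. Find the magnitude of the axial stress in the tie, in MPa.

σ ≈ 31.7 MPa (compressive)

Free thermal expansion: δ_free = αΔT L = 22.2×10⁻⁶ × 127 × 950 = 2.678 mm.
Let P be the compressive force at the spring. The tie shortens elastically by PL/(AE) and the spring compresses by P/k; together these equal δ_free.
P [ L/(AE) + 1/k ] = δ_free → P [ 950/(550×73×10³) + 1/(7700) ] = 2.678.
P = 2.678 / 0.0001535 = 17450 N.
σ = P/A = 17450/550 = 31.72 MPa.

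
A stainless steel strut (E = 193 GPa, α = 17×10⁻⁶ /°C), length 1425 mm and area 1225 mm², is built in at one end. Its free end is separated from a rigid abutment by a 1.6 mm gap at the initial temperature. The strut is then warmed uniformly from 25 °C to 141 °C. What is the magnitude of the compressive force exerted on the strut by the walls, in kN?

Free thermal elongation = αΔT L = 17×10⁻⁶ × 116 × 1425 = 2.81 mm.
This exceeds the 1.6 mm gap, so the wall pushes back. The portion of expansion that must be recovered elastically is δ_free − gap = 2.81 − 1.6 = 1.21 mm.
So σ = E(δ_free − g)/L = 193×10³ × 1.21/1425 = 163.9 MPa.
P = σA = 163.9 × 1225 = 200.8 kN.

P ≈ 201 kN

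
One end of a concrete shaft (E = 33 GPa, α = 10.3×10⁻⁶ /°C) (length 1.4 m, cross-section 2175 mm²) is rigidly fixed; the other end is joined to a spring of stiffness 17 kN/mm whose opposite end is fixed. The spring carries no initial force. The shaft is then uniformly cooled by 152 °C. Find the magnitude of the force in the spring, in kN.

P ≈ 28 kN

If the spring were absent the shaft would shorten by αΔT L = 10.3×10⁻⁶ × 152 × 1400 = 2.192 mm.
With a force P in the spring, the elastic change of the shaft is PL/(AE) and that of the spring is P/k; compatibility requires their sum to equal δ_free.
So P = δ_free / [L/(AE) + 1/k] = 2.192 / [ 1400/(2175×33×10³) + 1/(17×10³) ].
P = 2.192 / 7.833×10⁻⁵ = 27980 N.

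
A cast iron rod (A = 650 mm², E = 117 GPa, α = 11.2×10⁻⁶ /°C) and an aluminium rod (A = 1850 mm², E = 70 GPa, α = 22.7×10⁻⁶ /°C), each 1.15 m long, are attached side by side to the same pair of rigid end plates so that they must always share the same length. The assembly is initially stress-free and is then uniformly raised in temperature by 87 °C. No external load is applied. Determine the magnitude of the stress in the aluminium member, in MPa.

The aluminium has the larger α, so on heating it would change length more than the cast iron if both were free. The rigid plates force a common final length, so the aluminium is put into compression and the cast iron into tension, with equal and opposite forces P (no external load).
Equating the net (thermal + elastic) strains gives |α₁ − α₂|·ΔT = P·[1/(A₁E₁) + 1/(A₂E₂)].
|α₁ − α₂|·ΔT = 11.5×10⁻⁶ × 87 = 0.001001.
1/(A₁E₁) + 1/(A₂E₂) = 1/(650×117×10³) + 1/(1850×70×10³) = 2.087×10⁻⁸ N⁻¹.
So P = 0.001001 / 2.087×10⁻⁸ = 47.94 kN.
σ_{aluminium} = P/A₂ = 47940/1850 = 25.91 MPa, compressive.

σ ≈ 25.9 MPa (compressive)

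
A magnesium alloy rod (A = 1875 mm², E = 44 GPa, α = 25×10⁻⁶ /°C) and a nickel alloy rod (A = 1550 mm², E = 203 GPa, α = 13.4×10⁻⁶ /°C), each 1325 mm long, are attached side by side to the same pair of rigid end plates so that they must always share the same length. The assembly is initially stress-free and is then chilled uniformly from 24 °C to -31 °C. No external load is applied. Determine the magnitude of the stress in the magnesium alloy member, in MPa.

Both members must finish at the same length. With the larger α, the magnesium alloy tends to over-contract; the plates restrain it, putting the magnesium alloy in tension and the nickel alloy in compression. With no external load the two internal forces are equal and opposite, magnitude P.
Compatibility of the two members (thermal + elastic change equal): (α₁ − α₂)ΔT = P·[1/(A₁E₁) + 1/(A₂E₂)].
|α₁ − α₂|·ΔT = 11.6×10⁻⁶ × 55 = 0.000638.
1/(A₁E₁) + 1/(A₂E₂) = 1/(1875×44×10³) + 1/(1550×203×10³) = 1.53×10⁻⁸ N⁻¹.
So P = 0.000638 / 1.53×10⁻⁸ = 41.7 kN.
σ_{magnesium alloy} = P/A₁ = 41700/1875 = 22.24 MPa, tensile.

σ ≈ 22.2 MPa (tensile)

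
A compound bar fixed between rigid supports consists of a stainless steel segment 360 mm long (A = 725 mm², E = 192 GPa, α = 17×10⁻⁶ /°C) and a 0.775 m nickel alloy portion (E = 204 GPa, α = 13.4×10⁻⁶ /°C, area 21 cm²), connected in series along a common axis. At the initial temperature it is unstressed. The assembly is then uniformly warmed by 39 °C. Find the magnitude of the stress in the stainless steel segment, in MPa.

If the supports were absent, the total length change would be Σ αᵢΔT Lᵢ = 17×10⁻⁶×39×360 + 13.4×10⁻⁶×39×775 = 0.6437 mm.
The rigid supports impose zero overall length change; the single axial force P common to all segments must satisfy P Σ Lᵢ/(AᵢEᵢ) = δ_free.
Σ Lᵢ/(AᵢEᵢ) = 360/(725×192×10³) + 775/(2100×204×10³) = 4.395×10⁻⁶ mm/N.
P = 0.6437 / 4.395×10⁻⁶ = 146500 N = 146.5 kN, compressive.
σ_{stainless steel} = P / A = 146500 / 725 = 202 MPa.

σ ≈ 202 MPa (compressive)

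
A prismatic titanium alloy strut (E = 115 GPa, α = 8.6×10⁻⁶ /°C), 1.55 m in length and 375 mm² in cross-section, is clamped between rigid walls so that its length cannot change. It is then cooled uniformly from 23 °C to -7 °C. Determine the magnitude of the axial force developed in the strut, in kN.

The ends cannot move, so σ = EαΔT = 115×10³ × 8.6×10⁻⁶ × 30 = 29.67 MPa.
Then P = σA = 29.67 × 375 mm² = 11.13 kN, tensile.

P ≈ 11.1 kN (tensile)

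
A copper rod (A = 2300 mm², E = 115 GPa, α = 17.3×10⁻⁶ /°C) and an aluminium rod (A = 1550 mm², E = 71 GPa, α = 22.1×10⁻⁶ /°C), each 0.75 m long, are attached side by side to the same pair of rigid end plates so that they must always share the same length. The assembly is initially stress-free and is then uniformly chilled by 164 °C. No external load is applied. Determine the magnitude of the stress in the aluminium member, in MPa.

Both members must finish at the same length. With the larger α, the aluminium tends to over-contract; the plates restrain it, putting the aluminium in tension and the copper in compression. With no external load the two internal forces are equal and opposite, magnitude P.
Equating the net (thermal + elastic) strains gives |α₁ − α₂|·ΔT = P·[1/(A₁E₁) + 1/(A₂E₂)].
|α₁ − α₂|·ΔT = 4.8×10⁻⁶ × 164 = 0.0007872.
1/(A₁E₁) + 1/(A₂E₂) = 1/(2300×115×10³) + 1/(1550×71×10³) = 1.287×10⁻⁸ N⁻¹.
P = 0.0007872 / 1.287×10⁻⁸ = 61180 N = 61.18 kN.
σ_{aluminium} = P/A₂ = 61180/1550 = 39.47 MPa, tensile.

σ ≈ 39.5 MPa (tensile)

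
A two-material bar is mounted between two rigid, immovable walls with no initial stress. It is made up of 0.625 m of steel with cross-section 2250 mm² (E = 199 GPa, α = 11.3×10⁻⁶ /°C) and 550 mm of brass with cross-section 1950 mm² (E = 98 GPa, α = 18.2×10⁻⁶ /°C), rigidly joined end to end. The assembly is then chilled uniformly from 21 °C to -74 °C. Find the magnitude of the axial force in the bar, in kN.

With the walls removed the bar would change length by δ_free = Σ αᵢΔT Lᵢ = 11.3×10⁻⁶×95×625 + 18.2×10⁻⁶×95×550 = 1.622 mm.
Since the ends are fixed, an axial force P builds up, equal in every segment, with P · Σ Lᵢ/(AᵢEᵢ) = δ_free.
Σ Lᵢ/(AᵢEᵢ) = 625/(2250×199×10³) + 550/(1950×98×10³) = 4.274×10⁻⁶ mm/N.
P = 1.622 / 4.274×10⁻⁶ = 379500 N = 379.5 kN, tensile.

P ≈ 379 kN (tensile)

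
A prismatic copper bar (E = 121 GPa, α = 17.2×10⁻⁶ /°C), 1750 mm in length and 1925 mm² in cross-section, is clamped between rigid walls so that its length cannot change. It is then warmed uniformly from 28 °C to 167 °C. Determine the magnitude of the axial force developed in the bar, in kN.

Full restraint means ε = 0, so the stress is σ = EαΔT = 121×10³ × 17.2×10⁻⁶ × 139 = 289.3 MPa.
Axial force P = σA = 289.3 × 1925 = 556900 N = 556.9 kN, compressive.

P ≈ 557 kN (compressive)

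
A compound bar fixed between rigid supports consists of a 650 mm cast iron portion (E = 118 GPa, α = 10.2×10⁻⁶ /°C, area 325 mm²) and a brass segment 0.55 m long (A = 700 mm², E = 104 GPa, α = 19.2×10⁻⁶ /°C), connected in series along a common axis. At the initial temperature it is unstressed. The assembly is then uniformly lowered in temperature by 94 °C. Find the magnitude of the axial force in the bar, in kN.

P ≈ 65.9 kN (tensile)

Free thermal contraction of the whole bar: Σ αᵢΔT Lᵢ = 10.2×10⁻⁶×94×650 + 19.2×10⁻⁶×94×550 = 1.616 mm.
The rigid supports impose zero overall length change; the single axial force P common to all segments must satisfy P Σ Lᵢ/(AᵢEᵢ) = δ_free.
Σ Lᵢ/(AᵢEᵢ) = 650/(325×118×10³) + 550/(700×104×10³) = 2.45×10⁻⁵ mm/N.
P = 1.616 / 2.45×10⁻⁵ = 65940 N = 65.94 kN, tensile.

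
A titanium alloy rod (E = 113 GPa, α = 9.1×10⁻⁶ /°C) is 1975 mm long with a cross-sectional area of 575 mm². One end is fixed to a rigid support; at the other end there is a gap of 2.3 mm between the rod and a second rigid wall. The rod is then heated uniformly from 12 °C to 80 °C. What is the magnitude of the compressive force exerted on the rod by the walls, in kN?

P ≈ 0 kN

Free thermal elongation = αΔT L = 9.1×10⁻⁶ × 68 × 1975 = 1.222 mm.
Since δ_free = 1.22 mm is less than the 2.3 mm gap, the rod never touches the wall. No axial force develops.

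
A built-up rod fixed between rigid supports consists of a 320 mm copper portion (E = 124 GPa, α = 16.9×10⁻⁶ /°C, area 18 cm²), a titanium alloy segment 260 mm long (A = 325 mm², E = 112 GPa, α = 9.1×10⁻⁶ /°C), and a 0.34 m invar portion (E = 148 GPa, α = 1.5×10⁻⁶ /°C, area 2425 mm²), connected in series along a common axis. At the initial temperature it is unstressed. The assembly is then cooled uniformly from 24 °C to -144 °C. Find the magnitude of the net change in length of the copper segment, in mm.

If the supports were absent, the total length change would be Σ αᵢΔT Lᵢ = 16.9×10⁻⁶×168×320 + 9.1×10⁻⁶×168×260 + 1.5×10⁻⁶×168×340 = 1.392 mm.
The rigid supports impose zero overall length change; the single axial force P common to all segments must satisfy P Σ Lᵢ/(AᵢEᵢ) = δ_free.
The series flexibility is Σ Lᵢ/(AᵢEᵢ) = 320/(1800×124×10³) + 260/(325×112×10³) + 340/(2425×148×10³) = 9.524×10⁻⁶ mm/N.
P = 1.392 / 9.524×10⁻⁶ = 146100 N = 146.1 kN, tensile.
For the copper segment, free thermal change = 16.9×10⁻⁶×168×320 = 0.9085 mm and elastic change from P = 146100×320/(1800×124×10³) = 0.2095 mm; these oppose, so the net change is 0.699 mm (segment shortens).

|ΔL| ≈ 0.699 mm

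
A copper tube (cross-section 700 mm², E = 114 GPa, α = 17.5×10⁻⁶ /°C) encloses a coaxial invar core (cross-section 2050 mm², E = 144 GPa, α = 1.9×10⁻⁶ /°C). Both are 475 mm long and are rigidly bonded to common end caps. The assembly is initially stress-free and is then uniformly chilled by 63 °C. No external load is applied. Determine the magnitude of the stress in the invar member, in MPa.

Equilibrium of a rigid end plate with no external load gives equal and opposite internal forces ±P in the two members. Since α_{copper} > α_{invar}, cooling drives the copper into tension and the invar into compression.
Compatibility of the two members (thermal + elastic change equal): (α₁ − α₂)ΔT = P·[1/(A₁E₁) + 1/(A₂E₂)].
|α₁ − α₂|·ΔT = 15.6×10⁻⁶ × 63 = 0.0009828.
1/(A₁E₁) + 1/(A₂E₂) = 1/(700×114×10³) + 1/(2050×144×10³) = 1.592×10⁻⁸ N⁻¹.
P = 0.0009828 / 1.592×10⁻⁸ = 61740 N = 61.74 kN.
σ_{invar} = P/A₂ = 61740/2050 = 30.12 MPa, compressive.

σ ≈ 30.1 MPa (compressive)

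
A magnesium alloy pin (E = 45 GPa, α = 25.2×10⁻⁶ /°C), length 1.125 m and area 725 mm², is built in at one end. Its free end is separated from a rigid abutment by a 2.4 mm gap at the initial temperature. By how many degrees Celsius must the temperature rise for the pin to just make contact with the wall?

ΔT ≈ 84.7 °C

Contact occurs when the free expansion equals the gap: αΔT L = 2.4 mm.
So ΔT = g/(αL) = 2.4/(25.2×10⁻⁶ × 1125) = 84.66 °C.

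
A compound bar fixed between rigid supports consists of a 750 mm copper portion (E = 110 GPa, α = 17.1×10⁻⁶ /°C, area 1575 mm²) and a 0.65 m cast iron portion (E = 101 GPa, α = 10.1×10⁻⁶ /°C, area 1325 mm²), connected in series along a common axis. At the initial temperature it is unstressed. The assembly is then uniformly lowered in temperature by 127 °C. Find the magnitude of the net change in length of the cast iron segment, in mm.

|ΔL| ≈ 0.468 mm

Free thermal contraction of the whole bar: Σ αᵢΔT Lᵢ = 17.1×10⁻⁶×127×750 + 10.1×10⁻⁶×127×650 = 2.463 mm.
The walls prevent any net length change, so an axial force P (same in every segment) develops. Compatibility: P · Σ Lᵢ/(AᵢEᵢ) = δ_free.
The series flexibility is Σ Lᵢ/(AᵢEᵢ) = 750/(1575×110×10³) + 650/(1325×101×10³) = 9.186×10⁻⁶ mm/N.
Hence P = δ_free / Σ(L/AE) = 2.463/9.186×10⁻⁶ = 268.1 kN (tensile).
For the cast iron segment, free thermal change = 10.1×10⁻⁶×127×650 = 0.8338 mm and elastic change from P = 268100×650/(1325×101×10³) = 1.302 mm; these oppose, so the net change is 0.468 mm (segment lengthens).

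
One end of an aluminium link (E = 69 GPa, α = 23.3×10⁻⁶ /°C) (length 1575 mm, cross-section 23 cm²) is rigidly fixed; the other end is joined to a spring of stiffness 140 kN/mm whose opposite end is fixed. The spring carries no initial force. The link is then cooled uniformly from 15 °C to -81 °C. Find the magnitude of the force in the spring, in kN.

Free thermal contraction: δ_free = αΔT L = 23.3×10⁻⁶ × 96 × 1575 = 3.523 mm.
With a force P in the spring, the elastic change of the link is PL/(AE) and that of the spring is P/k; compatibility requires their sum to equal δ_free.
P [ L/(AE) + 1/k ] = δ_free → P [ 1575/(2300×69×10³) + 1/(140×10³) ] = 3.523.
P = 3.523 / 1.707×10⁻⁵ = 206400 N.

P ≈ 206 kN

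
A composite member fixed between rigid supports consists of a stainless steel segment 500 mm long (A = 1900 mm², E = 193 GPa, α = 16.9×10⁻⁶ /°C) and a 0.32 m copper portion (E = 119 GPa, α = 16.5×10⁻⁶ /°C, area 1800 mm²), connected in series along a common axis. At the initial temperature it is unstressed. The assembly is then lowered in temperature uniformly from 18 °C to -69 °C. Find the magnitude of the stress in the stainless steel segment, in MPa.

If the supports were absent, the total length change would be Σ αᵢΔT Lᵢ = 16.9×10⁻⁶×87×500 + 16.5×10⁻⁶×87×320 = 1.195 mm.
The walls prevent any net length change, so an axial force P (same in every segment) develops. Compatibility: P · Σ Lᵢ/(AᵢEᵢ) = δ_free.
The series flexibility is Σ Lᵢ/(AᵢEᵢ) = 500/(1900×193×10³) + 320/(1800×119×10³) = 2.857×10⁻⁶ mm/N.
So P = 1.195 / 2.857×10⁻⁶ = 418 kN, tensile.
σ_{stainless steel} = P / A = 418000 / 1900 = 220 MPa.

σ ≈ 220 MPa (tensile)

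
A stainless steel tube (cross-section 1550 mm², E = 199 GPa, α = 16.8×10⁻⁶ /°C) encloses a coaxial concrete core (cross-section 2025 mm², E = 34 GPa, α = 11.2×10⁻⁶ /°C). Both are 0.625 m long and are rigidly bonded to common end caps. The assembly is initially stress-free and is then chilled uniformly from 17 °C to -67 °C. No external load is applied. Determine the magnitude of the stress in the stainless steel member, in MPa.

Equilibrium of a rigid end plate with no external load gives equal and opposite internal forces ±P in the two members. Since α_{stainless steel} > α_{concrete}, cooling drives the stainless steel into tension and the concrete into compression.
Equating the net (thermal + elastic) strains gives |α₁ − α₂|·ΔT = P·[1/(A₁E₁) + 1/(A₂E₂)].
|α₁ − α₂|·ΔT = 5.6×10⁻⁶ × 84 = 0.0004704.
1/(A₁E₁) + 1/(A₂E₂) = 1/(1550×199×10³) + 1/(2025×34×10³) = 1.777×10⁻⁸ N⁻¹.
P = 0.0004704 / 1.777×10⁻⁸ = 26480 N = 26.48 kN.
σ_{stainless steel} = P/A₁ = 26480/1550 = 17.08 MPa, tensile.

σ ≈ 17.1 MPa (tensile)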